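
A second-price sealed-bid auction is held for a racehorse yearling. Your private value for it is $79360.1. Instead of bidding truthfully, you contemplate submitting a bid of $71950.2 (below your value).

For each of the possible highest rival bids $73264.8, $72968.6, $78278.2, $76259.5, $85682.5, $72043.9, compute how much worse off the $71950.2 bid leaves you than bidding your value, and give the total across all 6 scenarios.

The deviation costs you only when the competing bid falls strictly between $71950.2 and $79360.1; elsewhere both bids give the same outcome.
$73264.8: truthful payoff $6095.3, deviation payoff $0 → loss $6095.3.
$72968.6: truthful payoff $6391.5, deviation payoff $0 → loss $6391.5.
$78278.2: truthful payoff $1081.9, deviation payoff $0 → loss $1081.9.
$76259.5: truthful payoff $3100.6, deviation payoff $0 → loss $3100.6.
$85682.5: outcomes coincide → loss $0.
$72043.9: truthful payoff $7316.2, deviation payoff $0 → loss $7316.2.
Total loss = $6095.3 + $6391.5 + $1081.9 + $3100.6 + $7316.2 = $23985.5.
In a second-price auction your bid sets only whether you win, not what you pay, so bidding your true value is weakly dominant.

$23985.5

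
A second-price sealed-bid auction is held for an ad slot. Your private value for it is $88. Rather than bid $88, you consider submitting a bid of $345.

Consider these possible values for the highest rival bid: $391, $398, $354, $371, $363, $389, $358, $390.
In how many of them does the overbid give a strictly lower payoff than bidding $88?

0

The deviation hurts exactly when the highest competing bid lies strictly between $88 and $345 — overbidding then wins at a price above your value.
$391: above both → same outcome either way.
$398: above both → same outcome either way.
$354: above both → same outcome either way.
$371: above both → same outcome either way.
$363: above both → same outcome either way.
$389: above both → same outcome either way.
$358: above both → same outcome either way.
$390: above both → same outcome either way.
Count: 0.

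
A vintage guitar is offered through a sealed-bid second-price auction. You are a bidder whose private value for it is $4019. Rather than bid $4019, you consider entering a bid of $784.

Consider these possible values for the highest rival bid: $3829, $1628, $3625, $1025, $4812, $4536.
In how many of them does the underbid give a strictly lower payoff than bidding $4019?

4

The deviation hurts exactly when the highest competing bid lies strictly between $784 and $4019 — underbidding then forfeits a profitable win.
$3829: inside the interval → strictly worse (loss $190).
$1628: inside the interval → strictly worse (loss $2391).
$3625: inside the interval → strictly worse (loss $394).
$1025: inside the interval → strictly worse (loss $2994).
$4812: above both → same outcome either way.
$4536: above both → same outcome either way.
Count: 4.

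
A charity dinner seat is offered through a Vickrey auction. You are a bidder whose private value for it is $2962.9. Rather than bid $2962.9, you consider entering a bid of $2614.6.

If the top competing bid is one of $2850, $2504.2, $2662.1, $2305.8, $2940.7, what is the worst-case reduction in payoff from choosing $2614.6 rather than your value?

$300.8

$2850: truthful gives $112.9, deviation gives $0 → loss $112.9.
$2504.2: same outcome either way → loss $0.
$2662.1: truthful gives $300.8, deviation gives $0 → loss $300.8.
$2305.8: same outcome either way → loss $0.
$2940.7: truthful gives $22.2, deviation gives $0 → loss $22.2.
Maximum loss: $300.8.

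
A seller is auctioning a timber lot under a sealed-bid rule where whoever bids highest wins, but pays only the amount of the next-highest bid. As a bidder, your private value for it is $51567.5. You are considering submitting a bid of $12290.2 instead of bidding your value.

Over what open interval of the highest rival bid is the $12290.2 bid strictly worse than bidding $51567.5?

($12290.2, $51567.5)

If the competing bid is below $12290.2, both bids win at the same price — no difference.
If it is above $51567.5, both bids lose — no difference.
If it lies strictly between $12290.2 and $51567.5, bidding your value wins at a price below your value (positive payoff) while bidding $12290.2 loses (payoff 0).
So the deviation strictly hurts on the open interval ($12290.2, $51567.5).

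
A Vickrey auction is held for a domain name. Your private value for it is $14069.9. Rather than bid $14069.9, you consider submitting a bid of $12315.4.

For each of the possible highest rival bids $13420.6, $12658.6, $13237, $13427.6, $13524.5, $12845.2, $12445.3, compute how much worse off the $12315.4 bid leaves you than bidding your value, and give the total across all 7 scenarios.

$6930.5

The deviation costs you only when the competing bid falls strictly between $12315.4 and $14069.9; elsewhere both bids give the same outcome.
$13420.6: truthful payoff $649.3, deviation payoff $0 → loss $649.3.
$12658.6: truthful payoff $1411.3, deviation payoff $0 → loss $1411.3.
$13237: truthful payoff $832.9, deviation payoff $0 → loss $832.9.
$13427.6: truthful payoff $642.3, deviation payoff $0 → loss $642.3.
$13524.5: truthful payoff $545.4, deviation payoff $0 → loss $545.4.
$12845.2: truthful payoff $1224.7, deviation payoff $0 → loss $1224.7.
$12445.3: truthful payoff $1624.6, deviation payoff $0 → loss $1624.6.
Total loss = $649.3 + $1411.3 + $832.9 + $642.3 + $545.4 + $1224.7 + $1624.6 = $6930.5.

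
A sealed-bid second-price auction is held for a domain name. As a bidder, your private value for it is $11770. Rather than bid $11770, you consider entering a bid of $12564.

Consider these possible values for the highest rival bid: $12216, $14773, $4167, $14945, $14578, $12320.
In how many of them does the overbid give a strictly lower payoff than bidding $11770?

2

The deviation hurts exactly when the highest competing bid lies strictly between $11770 and $12564 — overbidding then wins at a price above your value.
$12216: inside the interval → strictly worse (loss $446).
$14773: above both → same outcome either way.
$4167: below both → same outcome either way.
$14945: above both → same outcome either way.
$14578: above both → same outcome either way.
$12320: inside the interval → strictly worse (loss $550).
Count: 2.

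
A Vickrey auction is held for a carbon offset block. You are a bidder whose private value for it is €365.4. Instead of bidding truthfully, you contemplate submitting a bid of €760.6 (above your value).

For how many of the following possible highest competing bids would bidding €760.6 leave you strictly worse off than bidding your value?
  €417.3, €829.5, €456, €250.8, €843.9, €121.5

2

The deviation hurts exactly when the highest competing bid lies strictly between €365.4 and €760.6 — overbidding then wins at a price above your value.
€417.3: inside the interval → strictly worse (loss €51.9).
€829.5: above both → same outcome either way.
€456: inside the interval → strictly worse (loss €90.6).
€250.8: below both → same outcome either way.
€843.9: above both → same outcome either way.
€121.5: below both → same outcome either way.
Count: 2.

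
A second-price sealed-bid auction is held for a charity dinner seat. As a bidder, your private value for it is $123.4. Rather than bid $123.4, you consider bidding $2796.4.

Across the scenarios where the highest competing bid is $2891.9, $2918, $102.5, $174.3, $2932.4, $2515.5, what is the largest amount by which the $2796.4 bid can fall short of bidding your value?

$2392.1

$2891.9: same outcome either way → loss $0.
$2918: same outcome either way → loss $0.
$102.5: same outcome either way → loss $0.
$174.3: truthful gives $0, deviation gives −$50.9 → loss $50.9.
$2932.4: same outcome either way → loss $0.
$2515.5: truthful gives $0, deviation gives −$2392.1 → loss $2392.1.
Maximum loss: $2392.1.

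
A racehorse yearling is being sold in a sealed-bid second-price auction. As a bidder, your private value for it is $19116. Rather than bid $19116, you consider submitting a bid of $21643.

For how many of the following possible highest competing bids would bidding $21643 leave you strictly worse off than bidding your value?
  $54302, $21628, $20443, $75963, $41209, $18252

The deviation hurts exactly when the highest competing bid lies strictly between $19116 and $21643 — overbidding then wins at a price above your value.
$54302: above both → same outcome either way.
$21628: inside the interval → strictly worse (loss $2512).
$20443: inside the interval → strictly worse (loss $1327).
$75963: above both → same outcome either way.
$41209: above both → same outcome either way.
$18252: below both → same outcome either way.
Count: 2.

2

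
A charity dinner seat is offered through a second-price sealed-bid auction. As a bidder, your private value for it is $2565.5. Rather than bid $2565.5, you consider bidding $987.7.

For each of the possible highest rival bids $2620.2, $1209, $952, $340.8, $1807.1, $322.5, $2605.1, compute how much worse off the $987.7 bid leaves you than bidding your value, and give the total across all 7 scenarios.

The deviation costs you only when the competing bid falls strictly between $987.7 and $2565.5; elsewhere both bids give the same outcome.
$2620.2: outcomes coincide → loss $0.
$1209: truthful payoff $1356.5, deviation payoff $0 → loss $1356.5.
$952: outcomes coincide → loss $0.
$340.8: outcomes coincide → loss $0.
$1807.1: truthful payoff $758.4, deviation payoff $0 → loss $758.4.
$322.5: outcomes coincide → loss $0.
$2605.1: outcomes coincide → loss $0.
Total loss = $1356.5 + $758.4 = $2114.9.

$2114.9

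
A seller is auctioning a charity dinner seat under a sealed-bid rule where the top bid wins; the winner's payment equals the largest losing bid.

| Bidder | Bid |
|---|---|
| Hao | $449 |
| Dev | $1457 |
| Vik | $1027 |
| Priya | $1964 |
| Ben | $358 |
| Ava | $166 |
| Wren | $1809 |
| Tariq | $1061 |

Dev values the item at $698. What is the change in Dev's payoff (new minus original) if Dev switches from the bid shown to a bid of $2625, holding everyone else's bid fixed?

The highest bid among the other bidders is $1964; Dev's bid doesn't change that.
Original bid $1457: Dev is not highest (top rival bid is $1964); payoff $0.
Alternative bid $2625: Dev is highest, pays the top rival bid $1964; payoff $698 − $1964 = −$1266.
Change in payoff = −$1266 − ($0) = −$1266.

−$1266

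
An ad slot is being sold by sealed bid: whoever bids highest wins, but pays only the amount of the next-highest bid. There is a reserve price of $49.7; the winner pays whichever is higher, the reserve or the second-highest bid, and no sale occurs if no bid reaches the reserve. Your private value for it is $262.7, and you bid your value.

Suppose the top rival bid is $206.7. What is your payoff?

Your bid $262.7 is the highest and exceeds the reserve.
Price = max(second-highest bid, reserve) = max($206.7, $49.7) = $206.7.
Payoff = $262.7 − $206.7 = $56.

$56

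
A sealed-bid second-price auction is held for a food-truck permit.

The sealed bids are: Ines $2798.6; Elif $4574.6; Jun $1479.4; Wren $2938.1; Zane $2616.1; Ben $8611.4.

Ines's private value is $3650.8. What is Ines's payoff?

$0

Highest bid: Ben at $8611.4, so Ben wins.
Second-highest bid: Elif at $4574.6 — that is the price the winner pays.
Ines did not win, so Ines pays nothing and receives nothing: payoff $0.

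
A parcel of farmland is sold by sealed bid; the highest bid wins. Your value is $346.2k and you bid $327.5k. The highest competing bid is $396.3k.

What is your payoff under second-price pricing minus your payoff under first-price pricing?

Your bid $327.5k is below $396.3k, so you lose under either rule.
Payoff is $0k in both cases; difference = $0k.

$0k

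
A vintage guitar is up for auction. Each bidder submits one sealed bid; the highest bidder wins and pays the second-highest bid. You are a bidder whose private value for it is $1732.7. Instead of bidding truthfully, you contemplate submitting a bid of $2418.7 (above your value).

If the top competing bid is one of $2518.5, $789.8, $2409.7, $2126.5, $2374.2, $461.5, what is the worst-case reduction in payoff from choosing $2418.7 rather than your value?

$2518.5: same outcome either way → loss $0.
$789.8: same outcome either way → loss $0.
$2409.7: truthful gives $0, deviation gives −$677 → loss $677.
$2126.5: truthful gives $0, deviation gives −$393.8 → loss $393.8.
$2374.2: truthful gives $0, deviation gives −$641.5 → loss $641.5.
$461.5: same outcome either way → loss $0.
Maximum loss: $677.

$677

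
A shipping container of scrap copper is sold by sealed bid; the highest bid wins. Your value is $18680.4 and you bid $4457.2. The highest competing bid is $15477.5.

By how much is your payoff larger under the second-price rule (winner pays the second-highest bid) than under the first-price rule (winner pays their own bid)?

Your bid $4457.2 is below $15477.5, so you lose under either rule.
Payoff is $0 in both cases; difference = $0.

$0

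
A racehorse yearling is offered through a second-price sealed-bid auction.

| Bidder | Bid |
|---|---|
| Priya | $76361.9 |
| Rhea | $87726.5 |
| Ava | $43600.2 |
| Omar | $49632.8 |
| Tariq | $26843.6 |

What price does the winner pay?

Highest bid: Rhea at $87726.5, so Rhea wins.
Second-highest bid: Priya at $76361.9 — that is the price the winner pays.

$76361.9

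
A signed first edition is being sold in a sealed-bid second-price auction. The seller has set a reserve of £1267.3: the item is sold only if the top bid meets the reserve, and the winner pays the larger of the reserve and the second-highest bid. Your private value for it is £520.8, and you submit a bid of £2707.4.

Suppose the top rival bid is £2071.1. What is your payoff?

Your bid £2707.4 is the highest and exceeds the reserve.
Price = max(second-highest bid, reserve) = max(£2071.1, £1267.3) = £2071.1.
Payoff = £520.8 − £2071.1 = −£1550.3.

−£1550.3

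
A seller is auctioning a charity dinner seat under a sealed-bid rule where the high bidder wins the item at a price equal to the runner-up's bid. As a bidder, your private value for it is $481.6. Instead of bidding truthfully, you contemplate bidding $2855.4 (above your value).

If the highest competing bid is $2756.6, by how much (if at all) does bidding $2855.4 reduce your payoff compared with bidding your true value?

Bidding your value $481.6: you lose (since $481.6 < $2756.6). Payoff $0.
Bidding $2855.4: you win and pay $2756.6. Payoff $481.6 − $2756.6 = −$2275.
The competing bid $2756.6 lies between your value and your inflated bid, so overbidding wins an item priced above your value.
Loss from deviating = $0 − (−$2275) = $2275.
In a second-price auction your bid sets only whether you win, not what you pay, so bidding your true value is weakly dominant.

$2275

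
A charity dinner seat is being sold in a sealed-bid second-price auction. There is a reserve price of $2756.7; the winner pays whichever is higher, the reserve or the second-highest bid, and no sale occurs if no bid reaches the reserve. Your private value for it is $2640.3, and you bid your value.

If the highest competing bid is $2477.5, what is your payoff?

$0

Your bid $2640.3 is the highest bid but falls below the reserve $2756.7, so the item goes unsold. Payoff $0.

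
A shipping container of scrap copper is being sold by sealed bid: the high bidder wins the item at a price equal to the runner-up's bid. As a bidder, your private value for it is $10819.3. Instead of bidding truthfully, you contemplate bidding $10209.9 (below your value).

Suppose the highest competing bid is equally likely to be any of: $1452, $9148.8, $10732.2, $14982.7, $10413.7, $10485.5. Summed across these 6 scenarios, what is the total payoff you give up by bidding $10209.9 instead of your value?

The deviation costs you only when the competing bid falls strictly between $10209.9 and $10819.3; elsewhere both bids give the same outcome.
$1452: outcomes coincide → loss $0.
$9148.8: outcomes coincide → loss $0.
$10732.2: truthful payoff $87.1, deviation payoff $0 → loss $87.1.
$14982.7: outcomes coincide → loss $0.
$10413.7: truthful payoff $405.6, deviation payoff $0 → loss $405.6.
$10485.5: truthful payoff $333.8, deviation payoff $0 → loss $333.8.
Total loss = $87.1 + $405.6 + $333.8 = $826.5.
Because the price is fixed by the runner-up's bid, deviating from your value can only change a good outcome into a bad one — never the reverse.

$826.5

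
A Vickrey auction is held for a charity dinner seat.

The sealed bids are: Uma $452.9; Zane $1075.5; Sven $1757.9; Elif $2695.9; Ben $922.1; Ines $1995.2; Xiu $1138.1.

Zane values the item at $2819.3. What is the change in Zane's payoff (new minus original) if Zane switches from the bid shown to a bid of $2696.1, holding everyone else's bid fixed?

The highest bid among the other bidders is $2695.9; Zane's bid doesn't change that.
Original bid $1075.5: Zane is not highest (top rival bid is $2695.9); payoff $0.
Alternative bid $2696.1: Zane is highest, pays the top rival bid $2695.9; payoff $2819.3 − $2695.9 = $123.4.
Change in payoff = $123.4 − ($0) = $123.4.

$123.4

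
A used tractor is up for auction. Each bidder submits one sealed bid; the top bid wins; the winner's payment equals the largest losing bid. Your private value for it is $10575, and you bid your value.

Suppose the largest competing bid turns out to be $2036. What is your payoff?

Your bid $10575 exceeds the highest competing bid $2036, so you win.
In a second-price auction the winner pays the second-highest bid, $2036.
Payoff = value − price = $10575 − $2036 = $8539.

$8539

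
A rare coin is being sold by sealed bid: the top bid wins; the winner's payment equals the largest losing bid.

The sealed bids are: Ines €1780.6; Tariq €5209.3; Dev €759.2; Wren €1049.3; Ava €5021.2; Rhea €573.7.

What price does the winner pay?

€5021.2

Highest bid: Tariq at €5209.3, so Tariq wins.
Second-highest bid: Ava at €5021.2 — that is the price the winner pays.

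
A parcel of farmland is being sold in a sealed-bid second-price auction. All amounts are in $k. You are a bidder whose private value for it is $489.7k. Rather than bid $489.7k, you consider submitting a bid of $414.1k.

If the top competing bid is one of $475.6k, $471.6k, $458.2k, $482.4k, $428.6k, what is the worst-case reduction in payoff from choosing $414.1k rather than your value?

$61.1k

$475.6k: truthful gives $14.1k, deviation gives $0k → loss $14.1k.
$471.6k: truthful gives $18.1k, deviation gives $0k → loss $18.1k.
$458.2k: truthful gives $31.5k, deviation gives $0k → loss $31.5k.
$482.4k: truthful gives $7.3k, deviation gives $0k → loss $7.3k.
$428.6k: truthful gives $61.1k, deviation gives $0k → loss $61.1k.
Maximum loss: $61.1k.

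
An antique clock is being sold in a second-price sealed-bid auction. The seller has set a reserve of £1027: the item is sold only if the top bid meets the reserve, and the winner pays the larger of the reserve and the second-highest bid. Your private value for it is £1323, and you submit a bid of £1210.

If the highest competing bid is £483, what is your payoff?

Your bid £1210 is the highest and exceeds the reserve.
Price = max(second-highest bid, reserve) = max(£483, £1027) = £1027.
Payoff = £1323 − £1027 = £296.

£296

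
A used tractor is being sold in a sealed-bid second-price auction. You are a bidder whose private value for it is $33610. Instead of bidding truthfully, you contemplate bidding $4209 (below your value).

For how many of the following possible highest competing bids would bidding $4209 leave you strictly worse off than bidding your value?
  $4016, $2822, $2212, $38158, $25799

1

The deviation hurts exactly when the highest competing bid lies strictly between $4209 and $33610 — underbidding then forfeits a profitable win.
$4016: below both → same outcome either way.
$2822: below both → same outcome either way.
$2212: below both → same outcome either way.
$38158: above both → same outcome either way.
$25799: inside the interval → strictly worse (loss $7811).
Count: 1.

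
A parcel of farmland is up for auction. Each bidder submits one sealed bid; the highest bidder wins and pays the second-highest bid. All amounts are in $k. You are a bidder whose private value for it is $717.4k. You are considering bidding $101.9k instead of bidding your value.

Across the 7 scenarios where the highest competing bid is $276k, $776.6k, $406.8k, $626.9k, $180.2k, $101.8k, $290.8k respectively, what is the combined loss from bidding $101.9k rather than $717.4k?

The deviation costs you only when the competing bid falls strictly between $101.9k and $717.4k; elsewhere both bids give the same outcome.
$276k: truthful payoff $441.4k, deviation payoff $0k → loss $441.4k.
$776.6k: outcomes coincide → loss $0k.
$406.8k: truthful payoff $310.6k, deviation payoff $0k → loss $310.6k.
$626.9k: truthful payoff $90.5k, deviation payoff $0k → loss $90.5k.
$180.2k: truthful payoff $537.2k, deviation payoff $0k → loss $537.2k.
$101.8k: outcomes coincide → loss $0k.
$290.8k: truthful payoff $426.6k, deviation payoff $0k → loss $426.6k.
Total loss = $441.4k + $310.6k + $90.5k + $537.2k + $426.6k = $1806.3k.

$1806.3k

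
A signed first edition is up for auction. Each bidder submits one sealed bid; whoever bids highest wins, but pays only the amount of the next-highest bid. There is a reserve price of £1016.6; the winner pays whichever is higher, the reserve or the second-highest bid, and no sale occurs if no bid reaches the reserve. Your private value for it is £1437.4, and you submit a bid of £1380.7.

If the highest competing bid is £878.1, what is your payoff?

Your bid £1380.7 is the highest and exceeds the reserve.
Price = max(second-highest bid, reserve) = max(£878.1, £1016.6) = £1016.6.
Payoff = £1437.4 − £1016.6 = £420.8.

£420.8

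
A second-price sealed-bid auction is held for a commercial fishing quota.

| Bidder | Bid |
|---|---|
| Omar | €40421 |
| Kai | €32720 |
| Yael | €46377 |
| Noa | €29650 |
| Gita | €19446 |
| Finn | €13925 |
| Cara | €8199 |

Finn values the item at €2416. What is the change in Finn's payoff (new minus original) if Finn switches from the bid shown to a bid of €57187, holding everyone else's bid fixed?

−€43961

The highest bid among the other bidders is €46377; Finn's bid doesn't change that.
Original bid €13925: Finn is not highest (top rival bid is €46377); payoff €0.
Alternative bid €57187: Finn is highest, pays the top rival bid €46377; payoff €2416 − €46377 = −€43961.
Change in payoff = −€43961 − (€0) = −€43961.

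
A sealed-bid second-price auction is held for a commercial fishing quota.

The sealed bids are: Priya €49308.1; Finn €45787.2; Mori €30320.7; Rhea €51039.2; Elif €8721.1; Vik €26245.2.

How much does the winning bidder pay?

€49308.1

Highest bid: Rhea at €51039.2, so Rhea wins.
Second-highest bid: Priya at €49308.1 — that is the price the winner pays.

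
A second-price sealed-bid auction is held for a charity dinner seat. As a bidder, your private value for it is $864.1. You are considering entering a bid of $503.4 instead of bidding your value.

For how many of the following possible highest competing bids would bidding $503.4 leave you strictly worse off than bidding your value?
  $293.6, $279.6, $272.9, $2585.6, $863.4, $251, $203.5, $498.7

1

The deviation hurts exactly when the highest competing bid lies strictly between $503.4 and $864.1 — underbidding then forfeits a profitable win.
$293.6: below both → same outcome either way.
$279.6: below both → same outcome either way.
$272.9: below both → same outcome either way.
$2585.6: above both → same outcome either way.
$863.4: inside the interval → strictly worse (loss $0.7).
$251: below both → same outcome either way.
$203.5: below both → same outcome either way.
$498.7: below both → same outcome either way.
Count: 1.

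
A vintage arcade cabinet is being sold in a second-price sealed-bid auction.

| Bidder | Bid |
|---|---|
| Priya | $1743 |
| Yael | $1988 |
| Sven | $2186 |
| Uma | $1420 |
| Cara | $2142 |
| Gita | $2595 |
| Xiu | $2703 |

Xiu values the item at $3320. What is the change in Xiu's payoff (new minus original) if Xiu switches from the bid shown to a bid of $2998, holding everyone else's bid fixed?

$0

The highest bid among the other bidders is $2595; Xiu's bid doesn't change that.
Original bid $2703: Xiu is highest, pays the top rival bid $2595; payoff $3320 − $2595 = $725.
Alternative bid $2998: Xiu is highest, pays the top rival bid $2595; payoff $3320 − $2595 = $725.
Change in payoff = $725 − ($725) = $0.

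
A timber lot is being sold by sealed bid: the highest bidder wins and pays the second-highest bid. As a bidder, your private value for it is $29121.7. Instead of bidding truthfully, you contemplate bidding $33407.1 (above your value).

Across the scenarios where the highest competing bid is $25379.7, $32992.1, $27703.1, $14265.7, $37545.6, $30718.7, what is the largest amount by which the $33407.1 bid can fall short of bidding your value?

$25379.7: same outcome either way → loss $0.
$32992.1: truthful gives $0, deviation gives −$3870.4 → loss $3870.4.
$27703.1: same outcome either way → loss $0.
$14265.7: same outcome either way → loss $0.
$37545.6: same outcome either way → loss $0.
$30718.7: truthful gives $0, deviation gives −$1597 → loss $1597.
Maximum loss: $3870.4.

$3870.4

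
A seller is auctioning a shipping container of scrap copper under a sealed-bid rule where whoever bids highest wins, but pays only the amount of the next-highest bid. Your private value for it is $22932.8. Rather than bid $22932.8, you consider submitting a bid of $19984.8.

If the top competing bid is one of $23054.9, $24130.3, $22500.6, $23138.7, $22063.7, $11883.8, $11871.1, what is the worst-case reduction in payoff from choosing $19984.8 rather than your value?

$23054.9: same outcome either way → loss $0.
$24130.3: same outcome either way → loss $0.
$22500.6: truthful gives $432.2, deviation gives $0 → loss $432.2.
$23138.7: same outcome either way → loss $0.
$22063.7: truthful gives $869.1, deviation gives $0 → loss $869.1.
$11883.8: same outcome either way → loss $0.
$11871.1: same outcome either way → loss $0.
Maximum loss: $869.1.

$869.1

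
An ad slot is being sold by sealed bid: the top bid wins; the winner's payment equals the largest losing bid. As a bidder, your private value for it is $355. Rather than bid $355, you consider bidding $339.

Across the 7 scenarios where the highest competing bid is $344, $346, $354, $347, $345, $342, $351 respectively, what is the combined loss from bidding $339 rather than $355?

The deviation costs you only when the competing bid falls strictly between $339 and $355; elsewhere both bids give the same outcome.
$344: truthful payoff $11, deviation payoff $0 → loss $11.
$346: truthful payoff $9, deviation payoff $0 → loss $9.
$354: truthful payoff $1, deviation payoff $0 → loss $1.
$347: truthful payoff $8, deviation payoff $0 → loss $8.
$345: truthful payoff $10, deviation payoff $0 → loss $10.
$342: truthful payoff $13, deviation payoff $0 → loss $13.
$351: truthful payoff $4, deviation payoff $0 → loss $4.
Total loss = $11 + $9 + $1 + $8 + $10 + $13 + $4 = $56.
In a second-price auction your bid sets only whether you win, not what you pay, so bidding your true value is weakly dominant.

$56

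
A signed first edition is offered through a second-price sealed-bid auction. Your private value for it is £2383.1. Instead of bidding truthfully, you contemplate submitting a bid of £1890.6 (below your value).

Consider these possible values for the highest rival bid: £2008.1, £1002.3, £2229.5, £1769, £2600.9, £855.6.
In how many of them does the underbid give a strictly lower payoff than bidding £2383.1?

2

The deviation hurts exactly when the highest competing bid lies strictly between £1890.6 and £2383.1 — underbidding then forfeits a profitable win.
£2008.1: inside the interval → strictly worse (loss £375).
£1002.3: below both → same outcome either way.
£2229.5: inside the interval → strictly worse (loss £153.6).
£1769: below both → same outcome either way.
£2600.9: above both → same outcome either way.
£855.6: below both → same outcome either way.
Count: 2.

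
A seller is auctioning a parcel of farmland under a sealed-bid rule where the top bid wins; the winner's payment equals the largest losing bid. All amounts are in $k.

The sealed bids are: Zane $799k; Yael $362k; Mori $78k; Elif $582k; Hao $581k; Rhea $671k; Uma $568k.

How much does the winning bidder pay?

Highest bid: Zane at $799k, so Zane wins.
Second-highest bid: Rhea at $671k — that is the price the winner pays.

$671k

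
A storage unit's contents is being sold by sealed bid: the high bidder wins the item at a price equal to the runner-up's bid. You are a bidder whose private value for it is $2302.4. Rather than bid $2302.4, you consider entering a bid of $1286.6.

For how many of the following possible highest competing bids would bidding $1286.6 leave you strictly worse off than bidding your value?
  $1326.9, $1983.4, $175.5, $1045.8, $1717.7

The deviation hurts exactly when the highest competing bid lies strictly between $1286.6 and $2302.4 — underbidding then forfeits a profitable win.
$1326.9: inside the interval → strictly worse (loss $975.5).
$1983.4: inside the interval → strictly worse (loss $319).
$175.5: below both → same outcome either way.
$1045.8: below both → same outcome either way.
$1717.7: inside the interval → strictly worse (loss $584.7).
Count: 3.

3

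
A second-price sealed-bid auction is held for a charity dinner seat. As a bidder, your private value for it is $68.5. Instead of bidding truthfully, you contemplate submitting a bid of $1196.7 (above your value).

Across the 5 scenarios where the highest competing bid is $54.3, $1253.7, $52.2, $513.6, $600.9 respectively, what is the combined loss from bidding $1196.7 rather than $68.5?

The deviation costs you only when the competing bid falls strictly between $68.5 and $1196.7; elsewhere both bids give the same outcome.
$54.3: outcomes coincide → loss $0.
$1253.7: outcomes coincide → loss $0.
$52.2: outcomes coincide → loss $0.
$513.6: truthful payoff $0, deviation payoff −$445.1 → loss $445.1.
$600.9: truthful payoff $0, deviation payoff −$532.4 → loss $532.4.
Total loss = $445.1 + $532.4 = $977.5.
In a second-price auction your bid sets only whether you win, not what you pay, so bidding your true value is weakly dominant.

$977.5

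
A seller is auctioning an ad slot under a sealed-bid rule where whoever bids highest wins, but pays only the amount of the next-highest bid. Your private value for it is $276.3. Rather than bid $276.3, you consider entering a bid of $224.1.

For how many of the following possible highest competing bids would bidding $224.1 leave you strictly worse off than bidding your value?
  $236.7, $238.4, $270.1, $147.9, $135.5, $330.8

The deviation hurts exactly when the highest competing bid lies strictly between $224.1 and $276.3 — underbidding then forfeits a profitable win.
$236.7: inside the interval → strictly worse (loss $39.6).
$238.4: inside the interval → strictly worse (loss $37.9).
$270.1: inside the interval → strictly worse (loss $6.2).
$147.9: below both → same outcome either way.
$135.5: below both → same outcome either way.
$330.8: above both → same outcome either way.
Count: 3.

3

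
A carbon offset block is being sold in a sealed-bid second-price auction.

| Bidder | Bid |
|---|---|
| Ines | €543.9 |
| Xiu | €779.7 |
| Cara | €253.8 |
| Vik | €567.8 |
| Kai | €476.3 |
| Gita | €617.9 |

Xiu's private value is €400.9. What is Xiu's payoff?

−€217

Highest bid: Xiu at €779.7, so Xiu wins.
Second-highest bid: Gita at €617.9 — that is the price the winner pays.
Xiu's payoff = value − price = €400.9 − €617.9 = −€217.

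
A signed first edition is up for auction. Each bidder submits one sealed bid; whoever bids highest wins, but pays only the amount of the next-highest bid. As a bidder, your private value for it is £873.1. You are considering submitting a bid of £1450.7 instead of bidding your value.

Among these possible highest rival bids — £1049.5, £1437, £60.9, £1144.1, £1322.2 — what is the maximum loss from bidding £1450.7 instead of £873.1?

£1049.5: truthful gives £0, deviation gives −£176.4 → loss £176.4.
£1437: truthful gives £0, deviation gives −£563.9 → loss £563.9.
£60.9: same outcome either way → loss £0.
£1144.1: truthful gives £0, deviation gives −£271 → loss £271.
£1322.2: truthful gives £0, deviation gives −£449.1 → loss £449.1.
Maximum loss: £563.9.

£563.9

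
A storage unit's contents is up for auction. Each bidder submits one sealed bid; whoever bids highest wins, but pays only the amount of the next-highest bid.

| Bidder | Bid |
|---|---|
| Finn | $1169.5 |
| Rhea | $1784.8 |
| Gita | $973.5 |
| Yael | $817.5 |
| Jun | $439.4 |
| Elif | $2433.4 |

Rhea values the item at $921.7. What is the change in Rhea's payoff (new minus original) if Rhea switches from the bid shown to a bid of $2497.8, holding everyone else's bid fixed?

The highest bid among the other bidders is $2433.4; Rhea's bid doesn't change that.
Original bid $1784.8: Rhea is not highest (top rival bid is $2433.4); payoff $0.
Alternative bid $2497.8: Rhea is highest, pays the top rival bid $2433.4; payoff $921.7 − $2433.4 = −$1511.7.
Change in payoff = −$1511.7 − ($0) = −$1511.7.

−$1511.7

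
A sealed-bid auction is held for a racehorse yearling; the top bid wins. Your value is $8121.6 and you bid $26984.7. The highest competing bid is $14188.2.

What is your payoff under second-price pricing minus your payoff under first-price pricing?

$12796.5

You have the highest bid, so you win under either rule.
Second-price: pay $14188.2 → payoff −$6066.6.
First-price: pay your own bid $26984.7 → payoff −$18863.1.
Difference = −$6066.6 − (−$18863.1) = $12796.5.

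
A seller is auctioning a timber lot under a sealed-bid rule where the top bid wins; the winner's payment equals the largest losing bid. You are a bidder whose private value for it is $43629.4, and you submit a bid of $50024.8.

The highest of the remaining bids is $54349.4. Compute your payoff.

Your bid $50024.8 is below the highest competing bid $54349.4, so you lose.
A losing bidder pays nothing and receives nothing: payoff = $0.

$0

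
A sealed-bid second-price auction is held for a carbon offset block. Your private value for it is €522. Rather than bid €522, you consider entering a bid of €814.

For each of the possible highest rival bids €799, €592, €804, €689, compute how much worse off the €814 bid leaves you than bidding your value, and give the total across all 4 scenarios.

The deviation costs you only when the competing bid falls strictly between €522 and €814; elsewhere both bids give the same outcome.
€799: truthful payoff €0, deviation payoff −€277 → loss €277.
€592: truthful payoff €0, deviation payoff −€70 → loss €70.
€804: truthful payoff €0, deviation payoff −€282 → loss €282.
€689: truthful payoff €0, deviation payoff −€167 → loss €167.
Total loss = €277 + €70 + €282 + €167 = €796.
Because the price is fixed by the runner-up's bid, deviating from your value can only change a good outcome into a bad one — never the reverse.

€796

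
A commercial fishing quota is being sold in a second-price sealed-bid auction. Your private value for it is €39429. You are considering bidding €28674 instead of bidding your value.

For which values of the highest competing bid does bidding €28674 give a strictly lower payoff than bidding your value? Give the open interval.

If the competing bid is below €28674, both bids win at the same price — no difference.
If it is above €39429, both bids lose — no difference.
If it lies strictly between €28674 and €39429, bidding your value wins at a price below your value (positive payoff) while bidding €28674 loses (payoff 0).
So the deviation strictly hurts on the open interval (€28674, €39429).

(€28674, €39429)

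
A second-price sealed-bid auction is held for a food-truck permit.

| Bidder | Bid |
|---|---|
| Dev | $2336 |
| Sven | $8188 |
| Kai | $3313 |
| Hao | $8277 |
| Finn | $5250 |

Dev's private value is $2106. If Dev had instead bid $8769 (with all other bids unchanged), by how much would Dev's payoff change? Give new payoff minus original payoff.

−$6171

The highest bid among the other bidders is $8277; Dev's bid doesn't change that.
Original bid $2336: Dev is not highest (top rival bid is $8277); payoff $0.
Alternative bid $8769: Dev is highest, pays the top rival bid $8277; payoff $2106 − $8277 = −$6171.
Change in payoff = −$6171 − ($0) = −$6171.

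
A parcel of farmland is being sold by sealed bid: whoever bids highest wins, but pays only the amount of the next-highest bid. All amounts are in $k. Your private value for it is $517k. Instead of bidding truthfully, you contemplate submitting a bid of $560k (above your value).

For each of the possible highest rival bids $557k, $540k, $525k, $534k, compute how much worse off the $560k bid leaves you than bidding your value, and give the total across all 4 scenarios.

$88k

The deviation costs you only when the competing bid falls strictly between $517k and $560k; elsewhere both bids give the same outcome.
$557k: truthful payoff $0k, deviation payoff −$40k → loss $40k.
$540k: truthful payoff $0k, deviation payoff −$23k → loss $23k.
$525k: truthful payoff $0k, deviation payoff −$8k → loss $8k.
$534k: truthful payoff $0k, deviation payoff −$17k → loss $17k.
Total loss = $40k + $23k + $8k + $17k = $88k.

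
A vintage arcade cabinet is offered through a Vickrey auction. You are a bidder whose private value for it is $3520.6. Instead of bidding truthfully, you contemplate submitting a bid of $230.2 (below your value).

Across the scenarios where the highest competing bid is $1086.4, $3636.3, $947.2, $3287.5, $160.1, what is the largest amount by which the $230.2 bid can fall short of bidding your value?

$1086.4: truthful gives $2434.2, deviation gives $0 → loss $2434.2.
$3636.3: same outcome either way → loss $0.
$947.2: truthful gives $2573.4, deviation gives $0 → loss $2573.4.
$3287.5: truthful gives $233.1, deviation gives $0 → loss $233.1.
$160.1: same outcome either way → loss $0.
Maximum loss: $2573.4.

$2573.4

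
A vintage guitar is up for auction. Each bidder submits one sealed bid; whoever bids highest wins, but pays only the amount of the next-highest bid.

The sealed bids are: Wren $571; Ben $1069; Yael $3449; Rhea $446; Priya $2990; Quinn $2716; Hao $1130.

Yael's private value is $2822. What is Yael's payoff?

Highest bid: Yael at $3449, so Yael wins.
Second-highest bid: Priya at $2990 — that is the price the winner pays.
Yael's payoff = value − price = $2822 − $2990 = −$168.

−$168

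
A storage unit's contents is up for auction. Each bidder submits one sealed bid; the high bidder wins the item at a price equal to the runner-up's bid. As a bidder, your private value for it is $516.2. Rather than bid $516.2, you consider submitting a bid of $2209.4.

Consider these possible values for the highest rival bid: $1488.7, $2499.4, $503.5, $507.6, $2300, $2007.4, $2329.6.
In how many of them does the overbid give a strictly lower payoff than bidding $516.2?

The deviation hurts exactly when the highest competing bid lies strictly between $516.2 and $2209.4 — overbidding then wins at a price above your value.
$1488.7: inside the interval → strictly worse (loss $972.5).
$2499.4: above both → same outcome either way.
$503.5: below both → same outcome either way.
$507.6: below both → same outcome either way.
$2300: above both → same outcome either way.
$2007.4: inside the interval → strictly worse (loss $1491.2).
$2329.6: above both → same outcome either way.
Count: 2.

2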